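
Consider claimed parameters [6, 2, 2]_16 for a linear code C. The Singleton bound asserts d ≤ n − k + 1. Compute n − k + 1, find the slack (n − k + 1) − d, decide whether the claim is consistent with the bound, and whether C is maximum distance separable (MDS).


Singleton RHS = n − k + 1 = 5, slack = 3, bound satisfied, not MDS.

Singleton bound: d ≤ n − k + 1.
Here n = 6, k = 2, so n − k + 1 = 5.
Given d = 2, check d ≤ 5: YES.
Slack = (n − k + 1) − d = 3.
The code is NOT MDS (slack = 3 > 0).
Description: the claimed parameters are [6, 2, 2]_16; such a code would be non-MDS.


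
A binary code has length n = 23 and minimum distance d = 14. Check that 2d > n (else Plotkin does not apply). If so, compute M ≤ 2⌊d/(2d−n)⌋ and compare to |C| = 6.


Plotkin bound M ≤ 4; given |C| = 6 > bound (violated).

Check applicability: 2d = 28, n = 23.
2d − n = 5 > 0, so Plotkin applies.
Compute d/(2d−n) = 14/5 ≈ 2.8000.
⌊d/(2d−n)⌋ = 2.
Plotkin bound: M ≤ 2·2 = 4.
Given |C| = 6, check: VIOLATED.
This |C| is above the Plotkin bound, so no binary code with n = 23, d = 14 and 6 codewords exists.


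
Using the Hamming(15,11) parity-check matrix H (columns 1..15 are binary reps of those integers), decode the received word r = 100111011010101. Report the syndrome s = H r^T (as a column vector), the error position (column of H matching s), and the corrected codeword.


s = (1, 1, 1, 0)^T, error position = 14, corrected codeword c = 100111011010111

Compute s = H r^T mod 2 one row at a time:
  s_1 = 1 + 1 + 0 + 1 + 0 + 1 + 0 + 1 = 5 ≡ 1 (mod 2).
  s_2 = 1 + 1 + 1 + 0 + 0 + 1 + 0 + 1 = 5 ≡ 1 (mod 2).
  s_3 = 0 + 0 + 1 + 0 + 0 + 1 + 0 + 1 = 3 ≡ 1 (mod 2).
  s_4 = 1 + 0 + 1 + 0 + 1 + 1 + 1 + 1 = 6 ≡ 0 (mod 2).
s = (1, 1, 1, 0)^T — this equals column 14 of H (binary 1110), so error is at position 14.
Correct: flip bit 14 of r = 100111011010101 to get c = 100111011010111.


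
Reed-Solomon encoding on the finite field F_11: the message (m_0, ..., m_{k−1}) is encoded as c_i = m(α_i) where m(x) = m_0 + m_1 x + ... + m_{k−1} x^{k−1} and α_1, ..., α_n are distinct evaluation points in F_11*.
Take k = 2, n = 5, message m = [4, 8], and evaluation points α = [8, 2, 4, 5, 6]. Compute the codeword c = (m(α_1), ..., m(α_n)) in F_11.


c = [2, 9, 3, 0, 8]

Message polynomial: m(x) = 4 + 8·x (mod 11).
For each evaluation point α_i, compute m(α_i) mod 11:
  α_1 = 8: Horner steps 8 → 2, so m(8) = 2.
  α_2 = 2: Horner steps 8 → 9, so m(2) = 9.
  α_3 = 4: Horner steps 8 → 3, so m(4) = 3.
  α_4 = 5: Horner steps 8 → 0, so m(5) = 0.
  α_5 = 6: Horner steps 8 → 8, so m(6) = 8.
Codeword c = [2, 9, 3, 0, 8] ∈ F_11^5.


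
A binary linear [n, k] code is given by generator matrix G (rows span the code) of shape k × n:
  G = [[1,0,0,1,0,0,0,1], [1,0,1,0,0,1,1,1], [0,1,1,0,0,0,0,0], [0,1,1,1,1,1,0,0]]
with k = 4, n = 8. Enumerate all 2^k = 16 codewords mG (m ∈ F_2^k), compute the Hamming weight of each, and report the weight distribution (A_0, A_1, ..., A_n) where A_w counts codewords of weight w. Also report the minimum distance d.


Weight distribution: A_0 = 1, A_2 = 1, A_3 = 4, A_4 = 3, A_5 = 4, A_6 = 3. Minimum distance d = 2.

Enumerate all 2^4 = 16 messages m ∈ F_2^4.
For each, compute codeword c = mG in F_2^8, then tally its weight.
  m = 0000 → c = 00000000, weight = 0.
  m = 1000 → c = 10010001, weight = 3.
  m = 0100 → c = 10100111, weight = 5.
  m = 1100 → c = 00110110, weight = 4.
  m = 0010 → c = 01100000, weight = 2.
  m = 1010 → c = 11110001, weight = 5.
  m = 0110 → c = 11000111, weight = 5.
  m = 1110 → c = 01010110, weight = 4.
  m = 0001 → c = 01111100, weight = 5.
  m = 1001 → c = 11101101, weight = 6.
  m = 0101 → c = 11011011, weight = 6.
  m = 1101 → c = 01001010, weight = 3.
  m = 0011 → c = 00011100, weight = 3.
  m = 1011 → c = 10001101, weight = 4.
  m = 0111 → c = 10111011, weight = 6.
  m = 1111 → c = 00101010, weight = 3.
Tally weights:
  weight 0: 1 codewords.
  weight 2: 1 codewords.
  weight 3: 4 codewords.
  weight 4: 3 codewords.
  weight 5: 4 codewords.
  weight 6: 3 codewords.
Minimum distance d = smallest w > 0 with A_w > 0 = 2.
Sanity: Σ A_w = 16 = 2^4 = 16 ✓.


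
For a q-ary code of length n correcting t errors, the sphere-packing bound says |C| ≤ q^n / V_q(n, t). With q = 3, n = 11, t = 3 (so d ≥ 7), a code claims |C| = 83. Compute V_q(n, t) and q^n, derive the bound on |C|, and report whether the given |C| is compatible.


V_q(n, t) = 1563, q^n = 177147, Hamming bound = 113, |C| = 83 ≤ bound (satisfied).

Step 1: Compute V_q(n, t) = Σ_{j=0}^3 C(n, j) (q−1)^j.
  j = 0: C(11,0)·(2)^0 = 1·1 = 1.
  j = 1: C(11,1)·(2)^1 = 11·2 = 22.
  j = 2: C(11,2)·(2)^2 = 55·4 = 220.
  j = 3: C(11,3)·(2)^3 = 165·8 = 1320.
  V_q(n, t) = 1 + 22 + 220 + 1320 = 1563.
Step 2: q^n = 3^11 = 177147.
Step 3: Hamming bound ⌊q^n / V_q(n,t)⌋ = ⌊177147/1563⌋ = 113.
Step 4: Compare |C| = 83 to 113: satisfied.
The claimed |C| lies below the Hamming bound.


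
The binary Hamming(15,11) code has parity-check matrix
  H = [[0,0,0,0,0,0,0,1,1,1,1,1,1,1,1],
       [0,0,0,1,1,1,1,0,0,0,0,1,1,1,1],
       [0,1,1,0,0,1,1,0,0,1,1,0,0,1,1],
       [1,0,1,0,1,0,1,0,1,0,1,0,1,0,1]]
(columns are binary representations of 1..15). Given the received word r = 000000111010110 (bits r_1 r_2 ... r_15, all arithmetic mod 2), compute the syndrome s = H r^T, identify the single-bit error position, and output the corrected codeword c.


s = (1, 1, 1, 0)^T, error position = 14, corrected codeword c = 000000111010100

Compute s = H r^T mod 2 one row at a time:
  s_1 = 1 + 1 + 0 + 1 + 0 + 1 + 1 + 0 = 5 ≡ 1 (mod 2).
  s_2 = 0 + 0 + 0 + 1 + 0 + 1 + 1 + 0 = 3 ≡ 1 (mod 2).
  s_3 = 0 + 0 + 0 + 1 + 0 + 1 + 1 + 0 = 3 ≡ 1 (mod 2).
  s_4 = 0 + 0 + 0 + 1 + 1 + 1 + 1 + 0 = 4 ≡ 0 (mod 2).
s = (1, 1, 1, 0)^T — this equals column 14 of H (binary 1110), so error is at position 14.
Correct: flip bit 14 of r = 000000111010110 to get c = 000000111010100.


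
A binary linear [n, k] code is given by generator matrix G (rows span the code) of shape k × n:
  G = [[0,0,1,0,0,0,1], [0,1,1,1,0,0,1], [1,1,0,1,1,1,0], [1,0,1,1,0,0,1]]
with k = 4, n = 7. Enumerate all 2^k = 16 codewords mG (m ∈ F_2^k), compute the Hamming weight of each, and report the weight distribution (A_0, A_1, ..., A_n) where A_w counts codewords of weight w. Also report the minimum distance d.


Weight distribution: A_0 = 1, A_2 = 4, A_3 = 3, A_4 = 3, A_5 = 4, A_7 = 1. Minimum distance d = 2.

Enumerate all 2^4 = 16 messages m ∈ F_2^4.
For each, compute codeword c = mG in F_2^7, then tally its weight.
  m = 0000 → c = 0000000, weight = 0.
  m = 1000 → c = 0010001, weight = 2.
  m = 0100 → c = 0111001, weight = 4.
  m = 1100 → c = 0101000, weight = 2.
  m = 0010 → c = 1101110, weight = 5.
  m = 1010 → c = 1111111, weight = 7.
  m = 0110 → c = 1010111, weight = 5.
  m = 1110 → c = 1000110, weight = 3.
  m = 0001 → c = 1011001, weight = 4.
  m = 1001 → c = 1001000, weight = 2.
  m = 0101 → c = 1100000, weight = 2.
  m = 1101 → c = 1110001, weight = 4.
  m = 0011 → c = 0110111, weight = 5.
  m = 1011 → c = 0100110, weight = 3.
  m = 0111 → c = 0001110, weight = 3.
  m = 1111 → c = 0011111, weight = 5.
Tally weights:
  weight 0: 1 codewords.
  weight 2: 4 codewords.
  weight 3: 3 codewords.
  weight 4: 3 codewords.
  weight 5: 4 codewords.
  weight 7: 1 codewords.
Minimum distance d = smallest w > 0 with A_w > 0 = 2.
Sanity: Σ A_w = 16 = 2^4 = 16 ✓.


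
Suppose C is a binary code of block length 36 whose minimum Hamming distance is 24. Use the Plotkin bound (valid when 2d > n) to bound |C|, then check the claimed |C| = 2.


Plotkin bound M ≤ 4; given |C| = 2 ≤ bound (satisfied).

Check applicability: 2d = 48, n = 36.
2d − n = 12 > 0, so Plotkin applies.
Compute d/(2d−n) = 24/12 ≈ 2.0000.
⌊d/(2d−n)⌋ = 2.
Plotkin bound: M ≤ 2·2 = 4.
Given |C| = 2, check: satisfied.
This |C| is below the Plotkin bound.


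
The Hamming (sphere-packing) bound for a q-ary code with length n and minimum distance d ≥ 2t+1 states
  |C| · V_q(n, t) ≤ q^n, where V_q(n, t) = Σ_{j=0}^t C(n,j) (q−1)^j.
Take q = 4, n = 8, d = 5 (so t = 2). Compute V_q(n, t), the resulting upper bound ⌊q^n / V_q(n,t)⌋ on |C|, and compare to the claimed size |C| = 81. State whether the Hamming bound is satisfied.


V_q(n, t) = 277, q^n = 65536, Hamming bound = 236, |C| = 81 ≤ bound (satisfied).

Step 1: Compute V_q(n, t) = Σ_{j=0}^2 C(n, j) (q−1)^j.
  j = 0: C(8,0)·(3)^0 = 1·1 = 1.
  j = 1: C(8,1)·(3)^1 = 8·3 = 24.
  j = 2: C(8,2)·(3)^2 = 28·9 = 252.
  V_q(n, t) = 1 + 24 + 252 = 277.
Step 2: q^n = 4^8 = 65536.
Step 3: Hamming bound ⌊q^n / V_q(n,t)⌋ = ⌊65536/277⌋ = 236.
Step 4: Compare |C| = 81 to 236: satisfied.
The claimed |C| lies below the Hamming bound.


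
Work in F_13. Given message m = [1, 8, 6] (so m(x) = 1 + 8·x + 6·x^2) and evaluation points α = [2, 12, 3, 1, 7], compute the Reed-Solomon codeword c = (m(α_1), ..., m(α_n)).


c = [2, 12, 1, 2, 0]

Message polynomial: m(x) = 1 + 8·x + 6·x^2 (mod 13).
For each evaluation point α_i, compute m(α_i) mod 13:
  α_1 = 2: Horner steps 6 → 7 → 2, so m(2) = 2.
  α_2 = 12: Horner steps 6 → 2 → 12, so m(12) = 12.
  α_3 = 3: Horner steps 6 → 0 → 1, so m(3) = 1.
  α_4 = 1: Horner steps 6 → 1 → 2, so m(1) = 2.
  α_5 = 7: Horner steps 6 → 11 → 0, so m(7) = 0.
Codeword c = [2, 12, 1, 2, 0] ∈ F_13^5.


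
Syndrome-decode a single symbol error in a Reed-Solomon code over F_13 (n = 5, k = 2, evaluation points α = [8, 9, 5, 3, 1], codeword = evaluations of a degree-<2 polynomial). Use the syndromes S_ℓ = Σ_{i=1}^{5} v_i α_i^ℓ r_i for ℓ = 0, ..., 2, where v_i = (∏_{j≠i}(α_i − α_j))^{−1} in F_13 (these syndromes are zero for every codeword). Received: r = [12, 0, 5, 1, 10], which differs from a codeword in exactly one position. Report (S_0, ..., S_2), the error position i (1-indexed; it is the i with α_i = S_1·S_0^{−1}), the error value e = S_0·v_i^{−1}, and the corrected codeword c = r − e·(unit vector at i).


S = (12, 5, 1), error at position 1, error magnitude e = 1, c = [11, 0, 5, 1, 10].

Step 1: column multipliers v_i = (∏_{j≠i}(α_i − α_j))^{−1} mod 13.
  i = 1 (α = 8): (8−9)(8−5)(8−3)(8−1) = (−1)·3·5·7 = −105 ≡ 12, so v_1 = 12^{−1} = 12 (mod 13).
  i = 2 (α = 9): (9−8)(9−5)(9−3)(9−1) = 1·4·6·8 = 192 ≡ 10, so v_2 = 10^{−1} = 4 (mod 13).
  i = 3 (α = 5): (5−8)(5−9)(5−3)(5−1) = (−3)·(−4)·2·4 = 96 ≡ 5, so v_3 = 5^{−1} = 8 (mod 13).
  i = 4 (α = 3): (3−8)(3−9)(3−5)(3−1) = (−5)·(−6)·(−2)·2 = −120 ≡ 10, so v_4 = 10^{−1} = 4 (mod 13).
  i = 5 (α = 1): (1−8)(1−9)(1−5)(1−3) = (−7)·(−8)·(−4)·(−2) = 448 ≡ 6, so v_5 = 6^{−1} = 11 (mod 13).
  v = [12, 4, 8, 4, 11].
Step 2: syndromes of r = [12, 0, 5, 1, 10] (all sums mod 13).
  S_0 = Σ v_i r_i = 12·12 + 4·0 + 8·5 + 4·1 + 11·10 = 298 ≡ 12.
  S_1 = Σ v_i α_i r_i = 12·8·12 + 4·9·0 + 8·5·5 + 4·3·1 + 11·1·10 = 1474 ≡ 5.
  α_i^2 mod 13 = [12, 3, 12, 9, 1].
  S_2 = Σ v_i α_i^2 r_i = 12·12·12 + 4·3·0 + 8·12·5 + 4·9·1 + 11·1·10 = 2354 ≡ 1.
  S = (12, 5, 1) ≠ 0, so r is not a codeword (an error is present).
Step 3: locate the error. For a single error e at position i, S_ℓ = v_i·e·α_i^ℓ, so α_err = S_1/S_0.
  S_0^{−1} = 12^{−1} = 12 (mod 13), so α_err = 5·12 = 60 ≡ 8 = α_1. Error position i = 1.
  Consistency check: S_2/S_1 = 1·8 = 8 ≡ 8 = α_err ✓ (single-error assumption holds).
Step 4: error magnitude e = S_0/v_1 = S_0·∏_{j≠1}(α_1 − α_j) = 12·12 = 144 ≡ 1 (mod 13).
Step 5: correct position 1: c_1 = r_1 − e = 12 − 1 ≡ 11 (mod 13). Hence c = [11, 0, 5, 1, 10].
  Check: interpolating c through the α_i gives m(x) = 8 + 2·x (degree < 2) with m(α_i) = c_i for every i, so c is indeed a codeword.


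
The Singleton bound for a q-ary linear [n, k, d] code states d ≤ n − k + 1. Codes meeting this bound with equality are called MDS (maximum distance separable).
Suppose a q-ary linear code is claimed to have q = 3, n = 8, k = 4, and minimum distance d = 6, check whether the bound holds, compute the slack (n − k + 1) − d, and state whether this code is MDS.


Singleton RHS = n − k + 1 = 5, slack = -1, bound violated (no such code; not MDS).

Singleton bound: d ≤ n − k + 1.
Here n = 8, k = 4, so n − k + 1 = 5.
Given d = 6, check d ≤ 5: NO.
Slack = (n − k + 1) − d = -1.
The slack is negative: d = 6 exceeds n − k + 1 = 5 by 1, so the Singleton bound is violated and no linear [8, 4, 6]_3 code can exist. In particular it is not MDS (MDS requires d = n − k + 1 exactly).
Description: the claimed parameters are [8, 4, 6]_3; such a code would be impossible (violates the Singleton bound).


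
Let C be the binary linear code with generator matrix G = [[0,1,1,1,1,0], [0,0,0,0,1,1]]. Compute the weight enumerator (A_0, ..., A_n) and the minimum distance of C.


Weight distribution: A_0 = 1, A_2 = 1, A_4 = 2. Minimum distance d = 2.

Enumerate all 2^2 = 4 messages m ∈ F_2^2.
For each, compute codeword c = mG in F_2^6, then tally its weight.
  m = 00 → c = 000000, weight = 0.
  m = 10 → c = 011110, weight = 4.
  m = 01 → c = 000011, weight = 2.
  m = 11 → c = 011101, weight = 4.
Tally weights:
  weight 0: 1 codewords.
  weight 2: 1 codewords.
  weight 4: 2 codewords.
Minimum distance d = smallest w > 0 with A_w > 0 = 2.
Sanity: Σ A_w = 4 = 2^2 = 4 ✓.


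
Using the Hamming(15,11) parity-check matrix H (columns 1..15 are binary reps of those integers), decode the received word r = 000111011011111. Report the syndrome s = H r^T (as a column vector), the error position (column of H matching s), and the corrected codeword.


s = (1, 1, 0, 1)^T, error position = 13, corrected codeword c = 000111011011011

Compute s = H r^T mod 2 one row at a time:
  s_1 = 1 + 1 + 0 + 1 + 1 + 1 + 1 + 1 = 7 ≡ 1 (mod 2).
  s_2 = 1 + 1 + 1 + 0 + 1 + 1 + 1 + 1 = 7 ≡ 1 (mod 2).
  s_3 = 0 + 0 + 1 + 0 + 0 + 1 + 1 + 1 = 4 ≡ 0 (mod 2).
  s_4 = 0 + 0 + 1 + 0 + 1 + 1 + 1 + 1 = 5 ≡ 1 (mod 2).
s = (1, 1, 0, 1)^T — this equals column 13 of H (binary 1101), so error is at position 13.
Correct: flip bit 13 of r = 000111011011111 to get c = 000111011011011.


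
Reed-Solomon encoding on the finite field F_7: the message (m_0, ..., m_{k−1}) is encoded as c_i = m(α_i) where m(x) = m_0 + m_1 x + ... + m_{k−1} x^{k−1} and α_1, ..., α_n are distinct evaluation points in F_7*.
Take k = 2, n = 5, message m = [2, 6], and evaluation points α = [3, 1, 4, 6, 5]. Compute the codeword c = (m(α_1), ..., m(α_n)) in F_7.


c = [6, 1, 5, 3, 4]

Message polynomial: m(x) = 2 + 6·x (mod 7).
For each evaluation point α_i, compute m(α_i) mod 7:
  α_1 = 3: Horner steps 6 → 6, so m(3) = 6.
  α_2 = 1: Horner steps 6 → 1, so m(1) = 1.
  α_3 = 4: Horner steps 6 → 5, so m(4) = 5.
  α_4 = 6: Horner steps 6 → 3, so m(6) = 3.
  α_5 = 5: Horner steps 6 → 4, so m(5) = 4.
Codeword c = [6, 1, 5, 3, 4] ∈ F_7^5.


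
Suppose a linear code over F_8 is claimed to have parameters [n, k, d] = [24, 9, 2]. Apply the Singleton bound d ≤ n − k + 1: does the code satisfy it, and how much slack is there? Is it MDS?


Singleton RHS = n − k + 1 = 16, slack = 14, bound satisfied, not MDS.

Singleton bound: d ≤ n − k + 1.
Here n = 24, k = 9, so n − k + 1 = 16.
Given d = 2, check d ≤ 16: YES.
Slack = (n − k + 1) − d = 14.
The code is NOT MDS (slack = 14 > 0).
Description: the claimed parameters are [24, 9, 2]_8; such a code would be non-MDS.


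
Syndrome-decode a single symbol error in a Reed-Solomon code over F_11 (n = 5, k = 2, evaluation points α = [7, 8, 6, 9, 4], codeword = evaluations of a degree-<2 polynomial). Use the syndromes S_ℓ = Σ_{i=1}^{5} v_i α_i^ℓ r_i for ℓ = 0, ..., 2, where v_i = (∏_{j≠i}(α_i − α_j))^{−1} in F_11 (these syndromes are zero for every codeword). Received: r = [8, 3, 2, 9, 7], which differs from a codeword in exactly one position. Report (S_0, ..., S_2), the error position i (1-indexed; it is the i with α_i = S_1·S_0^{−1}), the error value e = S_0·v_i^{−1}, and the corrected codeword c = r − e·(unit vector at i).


S = (5, 9, 3), error at position 5, error magnitude e = 6, c = [8, 3, 2, 9, 1].

Step 1: column multipliers v_i = (∏_{j≠i}(α_i − α_j))^{−1} mod 11.
  i = 1 (α = 7): (7−8)(7−6)(7−9)(7−4) = (−1)·1·(−2)·3 = 6 ≡ 6, so v_1 = 6^{−1} = 2 (mod 11).
  i = 2 (α = 8): (8−7)(8−6)(8−9)(8−4) = 1·2·(−1)·4 = −8 ≡ 3, so v_2 = 3^{−1} = 4 (mod 11).
  i = 3 (α = 6): (6−7)(6−8)(6−9)(6−4) = (−1)·(−2)·(−3)·2 = −12 ≡ 10, so v_3 = 10^{−1} = 10 (mod 11).
  i = 4 (α = 9): (9−7)(9−8)(9−6)(9−4) = 2·1·3·5 = 30 ≡ 8, so v_4 = 8^{−1} = 7 (mod 11).
  i = 5 (α = 4): (4−7)(4−8)(4−6)(4−9) = (−3)·(−4)·(−2)·(−5) = 120 ≡ 10, so v_5 = 10^{−1} = 10 (mod 11).
  v = [2, 4, 10, 7, 10].
Step 2: syndromes of r = [8, 3, 2, 9, 7] (all sums mod 11).
  S_0 = Σ v_i r_i = 2·8 + 4·3 + 10·2 + 7·9 + 10·7 = 181 ≡ 5.
  S_1 = Σ v_i α_i r_i = 2·7·8 + 4·8·3 + 10·6·2 + 7·9·9 + 10·4·7 = 1175 ≡ 9.
  α_i^2 mod 11 = [5, 9, 3, 4, 5].
  S_2 = Σ v_i α_i^2 r_i = 2·5·8 + 4·9·3 + 10·3·2 + 7·4·9 + 10·5·7 = 850 ≡ 3.
  S = (5, 9, 3) ≠ 0, so r is not a codeword (an error is present).
Step 3: locate the error. For a single error e at position i, S_ℓ = v_i·e·α_i^ℓ, so α_err = S_1/S_0.
  S_0^{−1} = 5^{−1} = 9 (mod 11), so α_err = 9·9 = 81 ≡ 4 = α_5. Error position i = 5.
  Consistency check: S_2/S_1 = 3·5 = 15 ≡ 4 = α_err ✓ (single-error assumption holds).
Step 4: error magnitude e = S_0/v_5 = S_0·∏_{j≠5}(α_5 − α_j) = 5·10 = 50 ≡ 6 (mod 11).
Step 5: correct position 5: c_5 = r_5 − e = 7 − 6 ≡ 1 (mod 11). Hence c = [8, 3, 2, 9, 1].
  Check: interpolating c through the α_i gives m(x) = 10 + 6·x (degree < 2) with m(α_i) = c_i for every i, so c is indeed a codeword.


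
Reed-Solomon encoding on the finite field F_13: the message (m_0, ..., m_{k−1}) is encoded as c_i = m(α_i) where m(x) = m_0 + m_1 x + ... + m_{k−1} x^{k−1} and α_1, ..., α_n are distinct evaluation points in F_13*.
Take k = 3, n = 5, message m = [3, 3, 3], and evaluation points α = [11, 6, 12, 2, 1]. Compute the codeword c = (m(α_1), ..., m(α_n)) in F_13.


c = [9, 12, 3, 8, 9]

Message polynomial: m(x) = 3 + 3·x + 3·x^2 (mod 13).
For each evaluation point α_i, compute m(α_i) mod 13:
  α_1 = 11: Horner steps 3 → 10 → 9, so m(11) = 9.
  α_2 = 6: Horner steps 3 → 8 → 12, so m(6) = 12.
  α_3 = 12: Horner steps 3 → 0 → 3, so m(12) = 3.
  α_4 = 2: Horner steps 3 → 9 → 8, so m(2) = 8.
  α_5 = 1: Horner steps 3 → 6 → 9, so m(1) = 9.
Codeword c = [9, 12, 3, 8, 9] ∈ F_13^5.


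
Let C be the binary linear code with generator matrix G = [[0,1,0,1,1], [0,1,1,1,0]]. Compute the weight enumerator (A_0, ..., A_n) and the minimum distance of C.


Weight distribution: A_0 = 1, A_2 = 1, A_3 = 2. Minimum distance d = 2.

Enumerate all 2^2 = 4 messages m ∈ F_2^2.
For each, compute codeword c = mG in F_2^5, then tally its weight.
  m = 00 → c = 00000, weight = 0.
  m = 10 → c = 01011, weight = 3.
  m = 01 → c = 01110, weight = 3.
  m = 11 → c = 00101, weight = 2.
Tally weights:
  weight 0: 1 codewords.
  weight 2: 1 codewords.
  weight 3: 2 codewords.
Minimum distance d = smallest w > 0 with A_w > 0 = 2.
Sanity: Σ A_w = 4 = 2^2 = 4 ✓.


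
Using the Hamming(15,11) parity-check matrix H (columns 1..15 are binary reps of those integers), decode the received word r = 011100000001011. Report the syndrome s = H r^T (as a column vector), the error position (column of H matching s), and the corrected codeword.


s = (1, 0, 0, 0)^T, error position = 8, corrected codeword c = 011100010001011

Compute s = H r^T mod 2 one row at a time:
  s_1 = 0 + 0 + 0 + 0 + 1 + 0 + 1 + 1 = 3 ≡ 1 (mod 2).
  s_2 = 1 + 0 + 0 + 0 + 1 + 0 + 1 + 1 = 4 ≡ 0 (mod 2).
  s_3 = 1 + 1 + 0 + 0 + 0 + 0 + 1 + 1 = 4 ≡ 0 (mod 2).
  s_4 = 0 + 1 + 0 + 0 + 0 + 0 + 0 + 1 = 2 ≡ 0 (mod 2).
s = (1, 0, 0, 0)^T — this equals column 8 of H (binary 1000), so error is at position 8.
Correct: flip bit 8 of r = 011100000001011 to get c = 011100010001011.


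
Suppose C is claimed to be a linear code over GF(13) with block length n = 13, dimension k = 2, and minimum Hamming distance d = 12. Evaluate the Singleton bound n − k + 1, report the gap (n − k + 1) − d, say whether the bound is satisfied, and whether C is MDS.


Singleton RHS = n − k + 1 = 12, slack = 0, bound satisfied, MDS.

Singleton bound: d ≤ n − k + 1.
Here n = 13, k = 2, so n − k + 1 = 12.
Given d = 12, check d ≤ 12: YES.
Slack = (n − k + 1) − d = 0.
The code is MDS (slack = 0).
Description: the claimed parameters are [13, 2, 12]_13; such a code would be MDS (meets Singleton bound).


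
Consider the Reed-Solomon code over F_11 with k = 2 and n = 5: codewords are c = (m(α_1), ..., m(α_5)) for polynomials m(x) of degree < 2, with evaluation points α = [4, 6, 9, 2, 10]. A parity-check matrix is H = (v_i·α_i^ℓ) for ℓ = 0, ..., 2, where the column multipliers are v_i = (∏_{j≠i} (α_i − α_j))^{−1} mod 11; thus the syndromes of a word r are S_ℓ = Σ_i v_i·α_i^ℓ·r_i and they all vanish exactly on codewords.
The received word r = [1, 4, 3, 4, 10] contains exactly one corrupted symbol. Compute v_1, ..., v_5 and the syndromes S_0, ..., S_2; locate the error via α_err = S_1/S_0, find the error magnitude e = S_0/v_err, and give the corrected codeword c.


S = (9, 7, 3), error at position 4, error magnitude e = 6, c = [1, 4, 3, 9, 10].

Step 1: column multipliers v_i = (∏_{j≠i}(α_i − α_j))^{−1} mod 11.
  i = 1 (α = 4): (4−6)(4−9)(4−2)(4−10) = (−2)·(−5)·2·(−6) = −120 ≡ 1, so v_1 = 1^{−1} = 1 (mod 11).
  i = 2 (α = 6): (6−4)(6−9)(6−2)(6−10) = 2·(−3)·4·(−4) = 96 ≡ 8, so v_2 = 8^{−1} = 7 (mod 11).
  i = 3 (α = 9): (9−4)(9−6)(9−2)(9−10) = 5·3·7·(−1) = −105 ≡ 5, so v_3 = 5^{−1} = 9 (mod 11).
  i = 4 (α = 2): (2−4)(2−6)(2−9)(2−10) = (−2)·(−4)·(−7)·(−8) = 448 ≡ 8, so v_4 = 8^{−1} = 7 (mod 11).
  i = 5 (α = 10): (10−4)(10−6)(10−9)(10−2) = 6·4·1·8 = 192 ≡ 5, so v_5 = 5^{−1} = 9 (mod 11).
  v = [1, 7, 9, 7, 9].
Step 2: syndromes of r = [1, 4, 3, 4, 10] (all sums mod 11).
  S_0 = Σ v_i r_i = 1·1 + 7·4 + 9·3 + 7·4 + 9·10 = 174 ≡ 9.
  S_1 = Σ v_i α_i r_i = 1·4·1 + 7·6·4 + 9·9·3 + 7·2·4 + 9·10·10 = 1371 ≡ 7.
  α_i^2 mod 11 = [5, 3, 4, 4, 1].
  S_2 = Σ v_i α_i^2 r_i = 1·5·1 + 7·3·4 + 9·4·3 + 7·4·4 + 9·1·10 = 399 ≡ 3.
  S = (9, 7, 3) ≠ 0, so r is not a codeword (an error is present).
Step 3: locate the error. For a single error e at position i, S_ℓ = v_i·e·α_i^ℓ, so α_err = S_1/S_0.
  S_0^{−1} = 9^{−1} = 5 (mod 11), so α_err = 7·5 = 35 ≡ 2 = α_4. Error position i = 4.
  Consistency check: S_2/S_1 = 3·8 = 24 ≡ 2 = α_err ✓ (single-error assumption holds).
Step 4: error magnitude e = S_0/v_4 = S_0·∏_{j≠4}(α_4 − α_j) = 9·8 = 72 ≡ 6 (mod 11).
Step 5: correct position 4: c_4 = r_4 − e = 4 − 6 ≡ 9 (mod 11). Hence c = [1, 4, 3, 9, 10].
  Check: interpolating c through the α_i gives m(x) = 6 + 7·x (degree < 2) with m(α_i) = c_i for every i, so c is indeed a codeword.


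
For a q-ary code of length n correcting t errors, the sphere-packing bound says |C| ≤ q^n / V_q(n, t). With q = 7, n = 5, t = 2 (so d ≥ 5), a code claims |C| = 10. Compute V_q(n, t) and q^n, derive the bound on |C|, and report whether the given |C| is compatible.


V_q(n, t) = 391, q^n = 16807, Hamming bound = 42, |C| = 10 ≤ bound (satisfied).

Step 1: Compute V_q(n, t) = Σ_{j=0}^2 C(n, j) (q−1)^j.
  j = 0: C(5,0)·(6)^0 = 1·1 = 1.
  j = 1: C(5,1)·(6)^1 = 5·6 = 30.
  j = 2: C(5,2)·(6)^2 = 10·36 = 360.
  V_q(n, t) = 1 + 30 + 360 = 391.
Step 2: q^n = 7^5 = 16807.
Step 3: Hamming bound ⌊q^n / V_q(n,t)⌋ = ⌊16807/391⌋ = 42.
Step 4: Compare |C| = 10 to 42: satisfied.
The claimed |C| lies below the Hamming bound.


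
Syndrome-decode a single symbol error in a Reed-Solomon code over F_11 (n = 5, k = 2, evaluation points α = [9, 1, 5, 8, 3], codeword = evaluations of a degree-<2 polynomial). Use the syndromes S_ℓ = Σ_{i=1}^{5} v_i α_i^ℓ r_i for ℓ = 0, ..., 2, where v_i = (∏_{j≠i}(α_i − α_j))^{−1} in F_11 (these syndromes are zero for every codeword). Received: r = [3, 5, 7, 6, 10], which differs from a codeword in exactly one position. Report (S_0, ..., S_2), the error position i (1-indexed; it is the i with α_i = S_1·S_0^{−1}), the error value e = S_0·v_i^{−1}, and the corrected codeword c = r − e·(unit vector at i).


S = (10, 6, 8), error at position 3, error magnitude e = 3, c = [3, 5, 4, 6, 10].

Step 1: column multipliers v_i = (∏_{j≠i}(α_i − α_j))^{−1} mod 11.
  i = 1 (α = 9): (9−1)(9−5)(9−8)(9−3) = 8·4·1·6 = 192 ≡ 5, so v_1 = 5^{−1} = 9 (mod 11).
  i = 2 (α = 1): (1−9)(1−5)(1−8)(1−3) = (−8)·(−4)·(−7)·(−2) = 448 ≡ 8, so v_2 = 8^{−1} = 7 (mod 11).
  i = 3 (α = 5): (5−9)(5−1)(5−8)(5−3) = (−4)·4·(−3)·2 = 96 ≡ 8, so v_3 = 8^{−1} = 7 (mod 11).
  i = 4 (α = 8): (8−9)(8−1)(8−5)(8−3) = (−1)·7·3·5 = −105 ≡ 5, so v_4 = 5^{−1} = 9 (mod 11).
  i = 5 (α = 3): (3−9)(3−1)(3−5)(3−8) = (−6)·2·(−2)·(−5) = −120 ≡ 1, so v_5 = 1^{−1} = 1 (mod 11).
  v = [9, 7, 7, 9, 1].
Step 2: syndromes of r = [3, 5, 7, 6, 10] (all sums mod 11).
  S_0 = Σ v_i r_i = 9·3 + 7·5 + 7·7 + 9·6 + 1·10 = 175 ≡ 10.
  S_1 = Σ v_i α_i r_i = 9·9·3 + 7·1·5 + 7·5·7 + 9·8·6 + 1·3·10 = 985 ≡ 6.
  α_i^2 mod 11 = [4, 1, 3, 9, 9].
  S_2 = Σ v_i α_i^2 r_i = 9·4·3 + 7·1·5 + 7·3·7 + 9·9·6 + 1·9·10 = 866 ≡ 8.
  S = (10, 6, 8) ≠ 0, so r is not a codeword (an error is present).
Step 3: locate the error. For a single error e at position i, S_ℓ = v_i·e·α_i^ℓ, so α_err = S_1/S_0.
  S_0^{−1} = 10^{−1} = 10 (mod 11), so α_err = 6·10 = 60 ≡ 5 = α_3. Error position i = 3.
  Consistency check: S_2/S_1 = 8·2 = 16 ≡ 5 = α_err ✓ (single-error assumption holds).
Step 4: error magnitude e = S_0/v_3 = S_0·∏_{j≠3}(α_3 − α_j) = 10·8 = 80 ≡ 3 (mod 11).
Step 5: correct position 3: c_3 = r_3 − e = 7 − 3 ≡ 4 (mod 11). Hence c = [3, 5, 4, 6, 10].
  Check: interpolating c through the α_i gives m(x) = 8 + 8·x (degree < 2) with m(α_i) = c_i for every i, so c is indeed a codeword.


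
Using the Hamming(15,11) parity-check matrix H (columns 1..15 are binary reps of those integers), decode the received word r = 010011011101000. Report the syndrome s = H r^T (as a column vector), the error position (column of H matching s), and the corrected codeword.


s = (0, 1, 1, 0)^T, error position = 6, corrected codeword c = 010010011101000

Compute s = H r^T mod 2 one row at a time:
  s_1 = 1 + 1 + 1 + 0 + 1 + 0 + 0 + 0 = 4 ≡ 0 (mod 2).
  s_2 = 0 + 1 + 1 + 0 + 1 + 0 + 0 + 0 = 3 ≡ 1 (mod 2).
  s_3 = 1 + 0 + 1 + 0 + 1 + 0 + 0 + 0 = 3 ≡ 1 (mod 2).
  s_4 = 0 + 0 + 1 + 0 + 1 + 0 + 0 + 0 = 2 ≡ 0 (mod 2).
s = (0, 1, 1, 0)^T — this equals column 6 of H (binary 0110), so error is at position 6.
Correct: flip bit 6 of r = 010011011101000 to get c = 010010011101000.


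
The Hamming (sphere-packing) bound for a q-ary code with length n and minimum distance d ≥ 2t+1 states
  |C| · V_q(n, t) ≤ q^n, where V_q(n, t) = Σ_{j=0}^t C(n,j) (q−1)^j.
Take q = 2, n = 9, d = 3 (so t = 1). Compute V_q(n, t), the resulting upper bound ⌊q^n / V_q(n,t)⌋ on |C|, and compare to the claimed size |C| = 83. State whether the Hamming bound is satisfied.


V_q(n, t) = 10, q^n = 512, Hamming bound = 51, |C| = 83 > bound (violated).

Step 1: Compute V_q(n, t) = Σ_{j=0}^1 C(n, j) (q−1)^j.
  j = 0: C(9,0)·(1)^0 = 1·1 = 1.
  j = 1: C(9,1)·(1)^1 = 9·1 = 9.
  V_q(n, t) = 1 + 9 = 10.
Step 2: q^n = 2^9 = 512.
Step 3: Hamming bound ⌊q^n / V_q(n,t)⌋ = ⌊512/10⌋ = 51.
Step 4: Compare |C| = 83 to 51: violated.
The claimed |C| lies above the Hamming bound, so no 2-ary code of length 9 with d ≥ 3 can have 83 codewords.


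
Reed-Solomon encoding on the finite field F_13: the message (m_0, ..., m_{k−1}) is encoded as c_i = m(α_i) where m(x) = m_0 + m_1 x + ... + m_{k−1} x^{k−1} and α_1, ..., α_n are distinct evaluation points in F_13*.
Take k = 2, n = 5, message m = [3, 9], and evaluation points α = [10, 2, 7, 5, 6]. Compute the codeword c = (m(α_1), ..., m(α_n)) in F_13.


c = [2, 8, 1, 9, 5]

Message polynomial: m(x) = 3 + 9·x (mod 13).
For each evaluation point α_i, compute m(α_i) mod 13:
  α_1 = 10: Horner steps 9 → 2, so m(10) = 2.
  α_2 = 2: Horner steps 9 → 8, so m(2) = 8.
  α_3 = 7: Horner steps 9 → 1, so m(7) = 1.
  α_4 = 5: Horner steps 9 → 9, so m(5) = 9.
  α_5 = 6: Horner steps 9 → 5, so m(6) = 5.
Codeword c = [2, 8, 1, 9, 5] ∈ F_13^5.


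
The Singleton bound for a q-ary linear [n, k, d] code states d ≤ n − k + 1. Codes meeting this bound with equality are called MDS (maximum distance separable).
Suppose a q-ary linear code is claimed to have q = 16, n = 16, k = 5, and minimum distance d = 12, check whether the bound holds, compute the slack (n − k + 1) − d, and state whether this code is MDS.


Singleton RHS = n − k + 1 = 12, slack = 0, bound satisfied, MDS.

Singleton bound: d ≤ n − k + 1.
Here n = 16, k = 5, so n − k + 1 = 12.
Given d = 12, check d ≤ 12: YES.
Slack = (n − k + 1) − d = 0.
The code is MDS (slack = 0).
Description: the claimed parameters are [16, 5, 12]_16; such a code would be MDS (meets Singleton bound).


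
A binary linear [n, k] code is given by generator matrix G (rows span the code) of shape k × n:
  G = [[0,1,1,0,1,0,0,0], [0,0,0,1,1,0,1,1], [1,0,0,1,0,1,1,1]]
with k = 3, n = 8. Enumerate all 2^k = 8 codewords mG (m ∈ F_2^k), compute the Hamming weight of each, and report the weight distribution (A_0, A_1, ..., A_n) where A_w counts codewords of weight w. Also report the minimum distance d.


Weight distribution: A_0 = 1, A_3 = 2, A_4 = 2, A_5 = 2, A_8 = 1. Minimum distance d = 3.

Enumerate all 2^3 = 8 messages m ∈ F_2^3.
For each, compute codeword c = mG in F_2^8, then tally its weight.
  m = 000 → c = 00000000, weight = 0.
  m = 100 → c = 01101000, weight = 3.
  m = 010 → c = 00011011, weight = 4.
  m = 110 → c = 01110011, weight = 5.
  m = 001 → c = 10010111, weight = 5.
  m = 101 → c = 11111111, weight = 8.
  m = 011 → c = 10001100, weight = 3.
  m = 111 → c = 11100100, weight = 4.
Tally weights:
  weight 0: 1 codewords.
  weight 3: 2 codewords.
  weight 4: 2 codewords.
  weight 5: 2 codewords.
  weight 8: 1 codewords.
Minimum distance d = smallest w > 0 with A_w > 0 = 3.
Sanity: Σ A_w = 8 = 2^3 = 8 ✓.


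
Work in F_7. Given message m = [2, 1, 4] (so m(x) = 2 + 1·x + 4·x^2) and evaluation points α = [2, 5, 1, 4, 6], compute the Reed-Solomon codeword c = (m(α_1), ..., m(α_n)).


c = [6, 2, 0, 0, 5]

Message polynomial: m(x) = 2 + 1·x + 4·x^2 (mod 7).
For each evaluation point α_i, compute m(α_i) mod 7:
  α_1 = 2: Horner steps 4 → 2 → 6, so m(2) = 6.
  α_2 = 5: Horner steps 4 → 0 → 2, so m(5) = 2.
  α_3 = 1: Horner steps 4 → 5 → 0, so m(1) = 0.
  α_4 = 4: Horner steps 4 → 3 → 0, so m(4) = 0.
  α_5 = 6: Horner steps 4 → 4 → 5, so m(6) = 5.
Codeword c = [6, 2, 0, 0, 5] ∈ F_7^5.


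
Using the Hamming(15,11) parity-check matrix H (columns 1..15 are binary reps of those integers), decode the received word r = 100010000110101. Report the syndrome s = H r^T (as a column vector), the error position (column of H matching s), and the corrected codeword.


s = (0, 1, 1, 1)^T, error position = 7, corrected codeword c = 100010100110101

Compute s = H r^T mod 2 one row at a time:
  s_1 = 0 + 0 + 1 + 1 + 0 + 1 + 0 + 1 = 4 ≡ 0 (mod 2).
  s_2 = 0 + 1 + 0 + 0 + 0 + 1 + 0 + 1 = 3 ≡ 1 (mod 2).
  s_3 = 0 + 0 + 0 + 0 + 1 + 1 + 0 + 1 = 3 ≡ 1 (mod 2).
  s_4 = 1 + 0 + 1 + 0 + 0 + 1 + 1 + 1 = 5 ≡ 1 (mod 2).
s = (0, 1, 1, 1)^T — this equals column 7 of H (binary 0111), so error is at position 7.
Correct: flip bit 7 of r = 100010000110101 to get c = 100010100110101.


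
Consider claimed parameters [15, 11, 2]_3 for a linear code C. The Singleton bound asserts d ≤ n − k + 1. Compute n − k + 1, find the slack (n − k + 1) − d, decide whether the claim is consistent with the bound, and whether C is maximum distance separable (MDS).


Singleton RHS = n − k + 1 = 5, slack = 3, bound satisfied, not MDS.

Singleton bound: d ≤ n − k + 1.
Here n = 15, k = 11, so n − k + 1 = 5.
Given d = 2, check d ≤ 5: YES.
Slack = (n − k + 1) − d = 3.
The code is NOT MDS (slack = 3 > 0).
Description: the claimed parameters are [15, 11, 2]_3; such a code would be non-MDS.


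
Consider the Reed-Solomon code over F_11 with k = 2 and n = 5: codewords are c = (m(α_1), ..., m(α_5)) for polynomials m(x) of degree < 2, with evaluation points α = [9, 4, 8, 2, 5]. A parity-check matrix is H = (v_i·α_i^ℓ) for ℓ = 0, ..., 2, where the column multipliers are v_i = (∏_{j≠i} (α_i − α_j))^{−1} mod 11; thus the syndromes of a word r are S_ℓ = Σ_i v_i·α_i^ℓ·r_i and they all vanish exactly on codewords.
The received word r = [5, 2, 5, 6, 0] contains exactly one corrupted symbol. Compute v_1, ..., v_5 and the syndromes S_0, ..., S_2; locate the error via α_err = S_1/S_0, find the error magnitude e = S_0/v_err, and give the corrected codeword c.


S = (3, 5, 1), error at position 1, error magnitude e = 2, c = [3, 2, 5, 6, 0].

Step 1: column multipliers v_i = (∏_{j≠i}(α_i − α_j))^{−1} mod 11.
  i = 1 (α = 9): (9−4)(9−8)(9−2)(9−5) = 5·1·7·4 = 140 ≡ 8, so v_1 = 8^{−1} = 7 (mod 11).
  i = 2 (α = 4): (4−9)(4−8)(4−2)(4−5) = (−5)·(−4)·2·(−1) = −40 ≡ 4, so v_2 = 4^{−1} = 3 (mod 11).
  i = 3 (α = 8): (8−9)(8−4)(8−2)(8−5) = (−1)·4·6·3 = −72 ≡ 5, so v_3 = 5^{−1} = 9 (mod 11).
  i = 4 (α = 2): (2−9)(2−4)(2−8)(2−5) = (−7)·(−2)·(−6)·(−3) = 252 ≡ 10, so v_4 = 10^{−1} = 10 (mod 11).
  i = 5 (α = 5): (5−9)(5−4)(5−8)(5−2) = (−4)·1·(−3)·3 = 36 ≡ 3, so v_5 = 3^{−1} = 4 (mod 11).
  v = [7, 3, 9, 10, 4].
Step 2: syndromes of r = [5, 2, 5, 6, 0] (all sums mod 11).
  S_0 = Σ v_i r_i = 7·5 + 3·2 + 9·5 + 10·6 + 4·0 = 146 ≡ 3.
  S_1 = Σ v_i α_i r_i = 7·9·5 + 3·4·2 + 9·8·5 + 10·2·6 + 4·5·0 = 819 ≡ 5.
  α_i^2 mod 11 = [4, 5, 9, 4, 3].
  S_2 = Σ v_i α_i^2 r_i = 7·4·5 + 3·5·2 + 9·9·5 + 10·4·6 + 4·3·0 = 815 ≡ 1.
  S = (3, 5, 1) ≠ 0, so r is not a codeword (an error is present).
Step 3: locate the error. For a single error e at position i, S_ℓ = v_i·e·α_i^ℓ, so α_err = S_1/S_0.
  S_0^{−1} = 3^{−1} = 4 (mod 11), so α_err = 5·4 = 20 ≡ 9 = α_1. Error position i = 1.
  Consistency check: S_2/S_1 = 1·9 = 9 ≡ 9 = α_err ✓ (single-error assumption holds).
Step 4: error magnitude e = S_0/v_1 = S_0·∏_{j≠1}(α_1 − α_j) = 3·8 = 24 ≡ 2 (mod 11).
Step 5: correct position 1: c_1 = r_1 − e = 5 − 2 ≡ 3 (mod 11). Hence c = [3, 2, 5, 6, 0].
  Check: interpolating c through the α_i gives m(x) = 10 + 9·x (degree < 2) with m(α_i) = c_i for every i, so c is indeed a codeword.


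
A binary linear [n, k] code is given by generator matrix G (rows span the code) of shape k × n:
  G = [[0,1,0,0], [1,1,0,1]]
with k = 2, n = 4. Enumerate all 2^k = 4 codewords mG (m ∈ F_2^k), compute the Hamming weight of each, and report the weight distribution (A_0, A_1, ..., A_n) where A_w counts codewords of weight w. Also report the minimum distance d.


Weight distribution: A_0 = 1, A_1 = 1, A_2 = 1, A_3 = 1. Minimum distance d = 1.

Enumerate all 2^2 = 4 messages m ∈ F_2^2.
For each, compute codeword c = mG in F_2^4, then tally its weight.
  m = 00 → c = 0000, weight = 0.
  m = 10 → c = 0100, weight = 1.
  m = 01 → c = 1101, weight = 3.
  m = 11 → c = 1001, weight = 2.
Tally weights:
  weight 0: 1 codewords.
  weight 1: 1 codewords.
  weight 2: 1 codewords.
  weight 3: 1 codewords.
Minimum distance d = smallest w > 0 with A_w > 0 = 1.
Sanity: Σ A_w = 4 = 2^2 = 4 ✓.


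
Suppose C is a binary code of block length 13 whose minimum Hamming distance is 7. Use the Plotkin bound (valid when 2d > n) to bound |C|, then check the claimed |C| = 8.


Plotkin bound M ≤ 14; given |C| = 8 ≤ bound (satisfied).

Check applicability: 2d = 14, n = 13.
2d − n = 1 > 0, so Plotkin applies.
Compute d/(2d−n) = 7/1 ≈ 7.0000.
⌊d/(2d−n)⌋ = 7.
Plotkin bound: M ≤ 2·7 = 14.
Given |C| = 8, check: satisfied.
This |C| is below the Plotkin bound.


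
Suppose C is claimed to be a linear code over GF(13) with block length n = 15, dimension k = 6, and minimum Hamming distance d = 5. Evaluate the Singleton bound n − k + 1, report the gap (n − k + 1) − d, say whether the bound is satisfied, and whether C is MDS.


Singleton RHS = n − k + 1 = 10, slack = 5, bound satisfied, not MDS.

Singleton bound: d ≤ n − k + 1.
Here n = 15, k = 6, so n − k + 1 = 10.
Given d = 5, check d ≤ 10: YES.
Slack = (n − k + 1) − d = 5.
The code is NOT MDS (slack = 5 > 0).
Description: the claimed parameters are [15, 6, 5]_13; such a code would be non-MDS.


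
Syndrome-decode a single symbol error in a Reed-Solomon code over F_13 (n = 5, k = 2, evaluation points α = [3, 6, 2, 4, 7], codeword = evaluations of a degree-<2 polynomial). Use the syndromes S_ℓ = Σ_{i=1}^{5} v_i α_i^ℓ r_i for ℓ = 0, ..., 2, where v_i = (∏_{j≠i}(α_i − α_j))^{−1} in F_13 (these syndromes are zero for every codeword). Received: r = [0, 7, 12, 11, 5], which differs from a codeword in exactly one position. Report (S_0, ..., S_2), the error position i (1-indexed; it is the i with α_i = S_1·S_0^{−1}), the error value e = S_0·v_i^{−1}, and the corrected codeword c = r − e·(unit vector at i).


S = (10, 7, 1), error at position 3, error magnitude e = 10, c = [0, 7, 2, 11, 5].

Step 1: column multipliers v_i = (∏_{j≠i}(α_i − α_j))^{−1} mod 13.
  i = 1 (α = 3): (3−6)(3−2)(3−4)(3−7) = (−3)·1·(−1)·(−4) = −12 ≡ 1, so v_1 = 1^{−1} = 1 (mod 13).
  i = 2 (α = 6): (6−3)(6−2)(6−4)(6−7) = 3·4·2·(−1) = −24 ≡ 2, so v_2 = 2^{−1} = 7 (mod 13).
  i = 3 (α = 2): (2−3)(2−6)(2−4)(2−7) = (−1)·(−4)·(−2)·(−5) = 40 ≡ 1, so v_3 = 1^{−1} = 1 (mod 13).
  i = 4 (α = 4): (4−3)(4−6)(4−2)(4−7) = 1·(−2)·2·(−3) = 12 ≡ 12, so v_4 = 12^{−1} = 12 (mod 13).
  i = 5 (α = 7): (7−3)(7−6)(7−2)(7−4) = 4·1·5·3 = 60 ≡ 8, so v_5 = 8^{−1} = 5 (mod 13).
  v = [1, 7, 1, 12, 5].
Step 2: syndromes of r = [0, 7, 12, 11, 5] (all sums mod 13).
  S_0 = Σ v_i r_i = 1·0 + 7·7 + 1·12 + 12·11 + 5·5 = 218 ≡ 10.
  S_1 = Σ v_i α_i r_i = 1·3·0 + 7·6·7 + 1·2·12 + 12·4·11 + 5·7·5 = 1021 ≡ 7.
  α_i^2 mod 13 = [9, 10, 4, 3, 10].
  S_2 = Σ v_i α_i^2 r_i = 1·9·0 + 7·10·7 + 1·4·12 + 12·3·11 + 5·10·5 = 1184 ≡ 1.
  S = (10, 7, 1) ≠ 0, so r is not a codeword (an error is present).
Step 3: locate the error. For a single error e at position i, S_ℓ = v_i·e·α_i^ℓ, so α_err = S_1/S_0.
  S_0^{−1} = 10^{−1} = 4 (mod 13), so α_err = 7·4 = 28 ≡ 2 = α_3. Error position i = 3.
  Consistency check: S_2/S_1 = 1·2 = 2 ≡ 2 = α_err ✓ (single-error assumption holds).
Step 4: error magnitude e = S_0/v_3 = S_0·∏_{j≠3}(α_3 − α_j) = 10·1 = 10 ≡ 10 (mod 13).
Step 5: correct position 3: c_3 = r_3 − e = 12 − 10 ≡ 2 (mod 13). Hence c = [0, 7, 2, 11, 5].
  Check: interpolating c through the α_i gives m(x) = 6 + 11·x (degree < 2) with m(α_i) = c_i for every i, so c is indeed a codeword.


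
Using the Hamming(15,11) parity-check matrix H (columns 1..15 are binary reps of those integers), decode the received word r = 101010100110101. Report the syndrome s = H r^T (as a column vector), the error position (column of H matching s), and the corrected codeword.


s = (0, 0, 1, 1)^T, error position = 3, corrected codeword c = 100010100110101

Compute s = H r^T mod 2 one row at a time:
  s_1 = 0 + 0 + 1 + 1 + 0 + 1 + 0 + 1 = 4 ≡ 0 (mod 2).
  s_2 = 0 + 1 + 0 + 1 + 0 + 1 + 0 + 1 = 4 ≡ 0 (mod 2).
  s_3 = 0 + 1 + 0 + 1 + 1 + 1 + 0 + 1 = 5 ≡ 1 (mod 2).
  s_4 = 1 + 1 + 1 + 1 + 0 + 1 + 1 + 1 = 7 ≡ 1 (mod 2).
s = (0, 0, 1, 1)^T — this equals column 3 of H (binary 0011), so error is at position 3.
Correct: flip bit 3 of r = 101010100110101 to get c = 100010100110101.
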